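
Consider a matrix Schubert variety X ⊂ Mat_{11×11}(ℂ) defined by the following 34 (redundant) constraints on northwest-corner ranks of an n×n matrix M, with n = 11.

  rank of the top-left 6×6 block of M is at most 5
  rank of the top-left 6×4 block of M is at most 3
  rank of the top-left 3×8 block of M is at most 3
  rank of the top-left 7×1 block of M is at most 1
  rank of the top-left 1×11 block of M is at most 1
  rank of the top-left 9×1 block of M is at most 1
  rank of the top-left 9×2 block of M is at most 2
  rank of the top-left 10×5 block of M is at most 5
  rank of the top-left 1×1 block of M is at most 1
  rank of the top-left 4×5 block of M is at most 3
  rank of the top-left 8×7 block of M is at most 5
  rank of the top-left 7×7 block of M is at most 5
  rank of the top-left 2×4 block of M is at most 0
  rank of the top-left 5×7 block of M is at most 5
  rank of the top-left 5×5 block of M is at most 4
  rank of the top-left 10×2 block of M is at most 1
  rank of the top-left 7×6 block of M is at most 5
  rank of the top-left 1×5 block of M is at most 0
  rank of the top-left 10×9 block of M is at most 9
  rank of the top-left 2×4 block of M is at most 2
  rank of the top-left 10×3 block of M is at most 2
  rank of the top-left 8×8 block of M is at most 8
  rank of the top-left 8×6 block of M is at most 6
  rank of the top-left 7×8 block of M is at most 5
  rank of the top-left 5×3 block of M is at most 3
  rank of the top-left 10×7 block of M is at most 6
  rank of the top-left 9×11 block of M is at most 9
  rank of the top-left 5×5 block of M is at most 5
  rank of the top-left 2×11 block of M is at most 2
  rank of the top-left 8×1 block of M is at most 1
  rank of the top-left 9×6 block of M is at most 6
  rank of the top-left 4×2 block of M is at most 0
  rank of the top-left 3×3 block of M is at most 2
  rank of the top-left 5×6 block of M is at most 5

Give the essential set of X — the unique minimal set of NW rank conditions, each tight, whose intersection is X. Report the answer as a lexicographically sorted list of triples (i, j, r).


Computing R[i][j] = min implied NW-rank bound (n=11, 34 conditions):

  R[1]: 0, 0, 0, 0, 0, 1, 1, 1, 1, 1, 1
  R[2]: 0, 0, 0, 0, 1, 2, 2, 2, 2, 2, 2
  R[3]: 0, 0, 1, 1, 2, 3, 3, 3, 3, 3, 3
  R[4]: 0, 0, 1, 2, 3, 4, 4, 4, 4, 4, 4
  R[5]: 1, 1, 2, 3, 4, 5, 5, 5, 5, 5, 5
  R[6]: 1, 1, 2, 3, 4, 5, 5, 5, 6, 6, 6
  R[7]: 1, 1, 2, 3, 4, 5, 5, 5, 6, 7, 7
  R[8]: 1, 1, 2, 3, 4, 5, 5, 6, 7, 8, 8
  R[9]: 1, 1, 2, 3, 4, 5, 6, 7, 8, 9, 9
  R[10]: 1, 1, 2, 3, 4, 5, 6, 7, 8, 9, 10
  R[11]: 1, 2, 3, 4, 5, 6, 7, 8, 9, 10, 11

so w = (6, 5, 3, 4, 1, 9, 10, 8, 7, 11, 2).

6 SE-corners of the 23-cell Rothe diagram give Ess(w):

[(1, 5, 0), (2, 4, 0), (4, 2, 0), (7, 8, 5), (8, 7, 5), (10, 2, 1)]


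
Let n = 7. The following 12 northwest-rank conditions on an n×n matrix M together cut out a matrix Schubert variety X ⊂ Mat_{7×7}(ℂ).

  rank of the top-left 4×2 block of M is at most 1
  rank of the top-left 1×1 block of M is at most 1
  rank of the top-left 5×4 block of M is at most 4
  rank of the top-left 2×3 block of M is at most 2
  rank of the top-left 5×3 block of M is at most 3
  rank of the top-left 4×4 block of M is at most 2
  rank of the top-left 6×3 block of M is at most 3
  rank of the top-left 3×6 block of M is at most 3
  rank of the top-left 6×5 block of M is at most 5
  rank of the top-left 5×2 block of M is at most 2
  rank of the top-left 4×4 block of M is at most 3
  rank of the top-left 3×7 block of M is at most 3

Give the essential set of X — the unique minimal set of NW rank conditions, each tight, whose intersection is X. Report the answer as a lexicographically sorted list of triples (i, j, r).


Recovering R(i,j) via the rank-extension bound from the 12 conditions:

  R[1]: 1  1  1  1  1  1  1
  R[2]: 1  1  2  2  2  2  2
  R[3]: 1  1  2  2  3  3  3
  R[4]: 1  1  2  2  3  4  4
  R[5]: 1  2  3  3  4  5  5
  R[6]: 1  2  3  4  5  6  6
  R[7]: 1  2  3  4  5  6  7

reading off 1-entries of Δ²R: w = (1, 3, 5, 6, 2, 4, 7).

2 SE-corners of the 5-cell Rothe diagram give Ess(w):

[(4, 2, 1), (4, 4, 2)]


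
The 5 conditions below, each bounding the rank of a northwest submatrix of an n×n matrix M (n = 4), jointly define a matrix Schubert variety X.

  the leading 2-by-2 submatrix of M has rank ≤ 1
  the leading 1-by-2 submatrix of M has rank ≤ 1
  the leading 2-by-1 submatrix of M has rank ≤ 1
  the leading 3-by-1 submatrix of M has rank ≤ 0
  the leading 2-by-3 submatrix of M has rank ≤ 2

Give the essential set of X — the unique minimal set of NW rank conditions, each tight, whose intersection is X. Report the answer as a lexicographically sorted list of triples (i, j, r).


Recovering R(i,j) via the rank-extension bound from the 5 conditions:

  0 1 1 1
  0 1 2 2
  0 1 2 3
  1 2 3 4

the unique w with this rank table is (2, 3, 4, 1).

ℓ(w)=3; the 1 essential cell (i,j,r):

[(3, 1, 0)]


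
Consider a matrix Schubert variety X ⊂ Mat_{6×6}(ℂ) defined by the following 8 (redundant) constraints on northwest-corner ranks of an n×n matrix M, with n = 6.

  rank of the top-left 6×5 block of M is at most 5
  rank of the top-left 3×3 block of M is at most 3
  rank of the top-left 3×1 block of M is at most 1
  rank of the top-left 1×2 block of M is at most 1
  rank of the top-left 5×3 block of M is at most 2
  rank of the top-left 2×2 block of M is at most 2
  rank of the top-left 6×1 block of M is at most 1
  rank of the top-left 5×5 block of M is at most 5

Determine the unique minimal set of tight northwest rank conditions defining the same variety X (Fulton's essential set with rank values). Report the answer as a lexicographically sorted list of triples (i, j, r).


Recovering R(i,j) via the rank-extension bound from the 8 conditions:

  row 1: 1 1 1 1 1 1
  row 2: 1 2 2 2 2 2
  row 3: 1 2 2 3 3 3
  row 4: 1 2 2 3 4 4
  row 5: 1 2 2 3 4 5
  row 6: 1 2 3 4 5 6

giving w = (1, 2, 4, 5, 6, 3) via Δ²R.

ℓ(w)=3; the 1 essential cell (i,j,r):

[(5, 3, 2)]


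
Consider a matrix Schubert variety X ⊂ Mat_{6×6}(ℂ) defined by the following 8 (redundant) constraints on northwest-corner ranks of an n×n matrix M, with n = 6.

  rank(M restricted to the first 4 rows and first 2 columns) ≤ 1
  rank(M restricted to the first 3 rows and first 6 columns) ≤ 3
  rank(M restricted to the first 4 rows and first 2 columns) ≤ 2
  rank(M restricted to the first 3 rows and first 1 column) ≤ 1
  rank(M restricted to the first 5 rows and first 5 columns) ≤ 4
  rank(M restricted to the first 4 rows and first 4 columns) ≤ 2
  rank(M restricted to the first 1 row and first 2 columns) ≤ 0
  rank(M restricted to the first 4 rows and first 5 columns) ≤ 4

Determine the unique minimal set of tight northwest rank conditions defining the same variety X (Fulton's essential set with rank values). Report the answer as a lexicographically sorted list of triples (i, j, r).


Computing R[i][j] = min implied NW-rank bound (n=6, 8 conditions):

  i=1: 0 0 1 1 1 1
  i=2: 1 1 2 2 2 2
  i=3: 1 1 2 2 3 3
  i=4: 1 1 2 2 3 4
  i=5: 1 2 3 3 4 5
  i=6: 1 2 3 4 5 6

reading off 1-entries of Δ²R: w = (3, 1, 5, 6, 2, 4).

D(w) has 6 cells with 3 SE-corners; essential set:

[(1, 2, 0), (4, 2, 1), (4, 4, 2)]


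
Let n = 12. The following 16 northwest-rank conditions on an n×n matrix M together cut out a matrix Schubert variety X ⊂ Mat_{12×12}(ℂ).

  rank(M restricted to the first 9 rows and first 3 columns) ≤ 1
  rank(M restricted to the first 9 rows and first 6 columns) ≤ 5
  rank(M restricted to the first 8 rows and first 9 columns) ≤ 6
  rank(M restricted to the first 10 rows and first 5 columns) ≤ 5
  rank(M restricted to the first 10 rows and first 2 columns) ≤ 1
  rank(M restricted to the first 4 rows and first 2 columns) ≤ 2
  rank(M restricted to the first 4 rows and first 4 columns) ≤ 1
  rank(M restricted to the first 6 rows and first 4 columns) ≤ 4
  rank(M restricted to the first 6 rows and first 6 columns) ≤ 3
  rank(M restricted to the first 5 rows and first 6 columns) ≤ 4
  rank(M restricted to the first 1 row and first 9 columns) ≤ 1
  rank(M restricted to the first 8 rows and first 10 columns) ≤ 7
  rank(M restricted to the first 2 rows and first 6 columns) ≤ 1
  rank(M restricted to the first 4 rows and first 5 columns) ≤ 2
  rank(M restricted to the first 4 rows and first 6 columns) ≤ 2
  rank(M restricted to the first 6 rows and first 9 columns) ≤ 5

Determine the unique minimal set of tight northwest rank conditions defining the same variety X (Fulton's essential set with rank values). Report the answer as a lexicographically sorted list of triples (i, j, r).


Reconstructing r_w from the 16 given conditions:

  i=1: 1  1  1  1  1  1  1  1  1  1  1  1
  i=2: 1  1  1  1  1  1  2  2  2  2  2  2
  i=3: 1  1  1  1  2  2  3  3  3  3  3  3
  i=4: 1  1  1  1  2  2  3  4  4  4  4  4
  i=5: 1  1  1  2  3  3  4  5  5  5  5  5
  i=6: 1  1  1  2  3  3  4  5  5  6  6  6
  i=7: 1  1  1  2  3  4  5  6  6  7  7  7
  i=8: 1  1  1  2  3  4  5  6  6  7  8  8
  i=9: 1  1  1  2  3  4  5  6  7  8  9  9
  i=10: 1  1  2  3  4  5  6  7  8  9  10  10
  i=11: 1  2  3  4  5  6  7  8  9  10  11  11
  i=12: 1  2  3  4  5  6  7  8  9  10  11  12

so w = (1, 7, 5, 8, 4, 10, 6, 11, 9, 3, 2, 12).

|D(w)|=26, |Ess(w)|=8:

[(2, 6, 1), (4, 4, 1), (4, 6, 2), (6, 6, 3), (6, 9, 5), (8, 9, 6), (9, 3, 1), (10, 2, 1)]


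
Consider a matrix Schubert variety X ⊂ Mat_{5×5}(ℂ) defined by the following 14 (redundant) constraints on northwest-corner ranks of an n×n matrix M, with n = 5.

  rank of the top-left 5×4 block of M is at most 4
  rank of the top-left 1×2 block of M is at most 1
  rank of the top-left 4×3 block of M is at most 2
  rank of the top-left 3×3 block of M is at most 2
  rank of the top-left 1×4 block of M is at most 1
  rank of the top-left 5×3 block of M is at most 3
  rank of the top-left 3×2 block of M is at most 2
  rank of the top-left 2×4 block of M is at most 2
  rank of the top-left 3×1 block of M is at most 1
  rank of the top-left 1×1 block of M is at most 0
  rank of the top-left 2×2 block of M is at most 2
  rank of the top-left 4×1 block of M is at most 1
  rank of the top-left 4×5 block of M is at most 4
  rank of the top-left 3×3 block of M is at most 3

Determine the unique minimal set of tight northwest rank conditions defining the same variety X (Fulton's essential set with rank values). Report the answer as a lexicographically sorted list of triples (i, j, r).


Recovering R(i,j) via the rank-extension bound from the 14 conditions:

  i=1: 0  1  1  1  1
  i=2: 1  2  2  2  2
  i=3: 1  2  2  3  3
  i=4: 1  2  2  3  4
  i=5: 1  2  3  4  5

hence w(1..5) = (2, 1, 4, 5, 3).

|D(w)|=3, |Ess(w)|=2:

[(1, 1, 0), (4, 3, 2)]


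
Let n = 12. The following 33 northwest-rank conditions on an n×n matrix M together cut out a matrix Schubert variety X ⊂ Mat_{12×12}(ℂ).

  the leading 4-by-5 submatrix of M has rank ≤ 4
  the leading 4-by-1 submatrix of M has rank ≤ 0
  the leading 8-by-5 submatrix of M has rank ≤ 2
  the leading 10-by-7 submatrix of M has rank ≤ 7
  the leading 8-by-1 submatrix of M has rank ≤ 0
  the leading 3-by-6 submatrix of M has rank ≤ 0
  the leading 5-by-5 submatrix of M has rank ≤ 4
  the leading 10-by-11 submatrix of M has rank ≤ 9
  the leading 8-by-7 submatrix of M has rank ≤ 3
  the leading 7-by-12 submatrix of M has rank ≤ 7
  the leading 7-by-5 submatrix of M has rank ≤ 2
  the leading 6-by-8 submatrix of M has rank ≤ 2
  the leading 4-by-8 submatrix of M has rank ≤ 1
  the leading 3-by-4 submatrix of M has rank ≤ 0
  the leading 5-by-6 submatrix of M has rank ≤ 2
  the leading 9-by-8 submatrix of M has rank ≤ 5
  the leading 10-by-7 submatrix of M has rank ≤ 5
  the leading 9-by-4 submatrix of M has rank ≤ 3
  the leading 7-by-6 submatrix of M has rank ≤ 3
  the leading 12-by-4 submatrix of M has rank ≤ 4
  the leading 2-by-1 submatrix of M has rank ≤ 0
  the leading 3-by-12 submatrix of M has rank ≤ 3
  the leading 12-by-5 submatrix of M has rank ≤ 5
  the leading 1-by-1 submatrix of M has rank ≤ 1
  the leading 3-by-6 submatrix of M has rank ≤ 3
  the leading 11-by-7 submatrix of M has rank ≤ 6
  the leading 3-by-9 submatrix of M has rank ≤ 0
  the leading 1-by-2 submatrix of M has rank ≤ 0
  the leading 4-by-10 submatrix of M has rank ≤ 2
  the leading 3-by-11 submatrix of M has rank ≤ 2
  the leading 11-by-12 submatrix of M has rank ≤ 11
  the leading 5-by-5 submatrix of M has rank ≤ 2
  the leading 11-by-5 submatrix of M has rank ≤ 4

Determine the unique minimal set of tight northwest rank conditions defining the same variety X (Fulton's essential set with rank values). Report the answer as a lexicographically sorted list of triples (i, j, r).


Reconstructing r_w from the 33 given conditions:

  R[1]: 0 | 0 | 0 | 0 | 0 | 0 | 0 | 0 | 0 | 1 | 1 | 1
  R[2]: 0 | 0 | 0 | 0 | 0 | 0 | 0 | 0 | 0 | 1 | 2 | 2
  R[3]: 0 | 0 | 0 | 0 | 0 | 0 | 0 | 0 | 0 | 1 | 2 | 3
  R[4]: 0 | 1 | 1 | 1 | 1 | 1 | 1 | 1 | 1 | 2 | 3 | 4
  R[5]: 0 | 1 | 2 | 2 | 2 | 2 | 2 | 2 | 2 | 3 | 4 | 5
  R[6]: 0 | 1 | 2 | 2 | 2 | 2 | 2 | 2 | 3 | 4 | 5 | 6
  R[7]: 0 | 1 | 2 | 2 | 2 | 3 | 3 | 3 | 4 | 5 | 6 | 7
  R[8]: 0 | 1 | 2 | 2 | 2 | 3 | 3 | 4 | 5 | 6 | 7 | 8
  R[9]: 1 | 2 | 3 | 3 | 3 | 4 | 4 | 5 | 6 | 7 | 8 | 9
  R[10]: 1 | 2 | 3 | 4 | 4 | 5 | 5 | 6 | 7 | 8 | 9 | 10
  R[11]: 1 | 2 | 3 | 4 | 4 | 5 | 6 | 7 | 8 | 9 | 10 | 11
  R[12]: 1 | 2 | 3 | 4 | 5 | 6 | 7 | 8 | 9 | 10 | 11 | 12

so w = (10, 11, 12, 2, 3, 9, 6, 8, 1, 4, 7, 5).

6 SE-corners of the 43-cell Rothe diagram give Ess(w):

[(3, 9, 0), (6, 8, 2), (8, 1, 0), (8, 5, 2), (8, 7, 3), (11, 5, 4)]


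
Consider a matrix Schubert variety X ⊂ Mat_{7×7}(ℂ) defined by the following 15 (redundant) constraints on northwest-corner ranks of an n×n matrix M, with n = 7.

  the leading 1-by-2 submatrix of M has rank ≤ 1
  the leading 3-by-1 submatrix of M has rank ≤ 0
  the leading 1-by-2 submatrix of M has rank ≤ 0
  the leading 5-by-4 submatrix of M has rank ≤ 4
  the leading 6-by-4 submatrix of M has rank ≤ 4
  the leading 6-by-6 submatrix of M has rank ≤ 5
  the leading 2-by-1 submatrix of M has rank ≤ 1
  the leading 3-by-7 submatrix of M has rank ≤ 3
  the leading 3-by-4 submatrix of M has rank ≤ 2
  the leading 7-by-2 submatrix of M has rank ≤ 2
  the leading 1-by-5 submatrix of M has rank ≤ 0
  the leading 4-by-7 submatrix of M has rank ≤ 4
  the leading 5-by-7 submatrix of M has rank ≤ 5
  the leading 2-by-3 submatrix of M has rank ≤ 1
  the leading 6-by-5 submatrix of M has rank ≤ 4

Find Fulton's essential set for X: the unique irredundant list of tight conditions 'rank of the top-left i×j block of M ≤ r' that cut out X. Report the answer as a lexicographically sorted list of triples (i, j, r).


Computing R[i][j] = min implied NW-rank bound (n=7, 15 conditions):

  i=1: 0 0 0 0 0 1 1
  i=2: 0 1 1 1 1 2 2
  i=3: 0 1 2 2 2 3 3
  i=4: 1 2 3 3 3 4 4
  i=5: 1 2 3 4 4 5 5
  i=6: 1 2 3 4 4 5 6
  i=7: 1 2 3 4 5 6 7

hence w(1..7) = (6, 2, 3, 1, 4, 7, 5).

D(w) has 8 cells with 3 SE-corners; essential set:

[(1, 5, 0), (3, 1, 0), (6, 5, 4)]


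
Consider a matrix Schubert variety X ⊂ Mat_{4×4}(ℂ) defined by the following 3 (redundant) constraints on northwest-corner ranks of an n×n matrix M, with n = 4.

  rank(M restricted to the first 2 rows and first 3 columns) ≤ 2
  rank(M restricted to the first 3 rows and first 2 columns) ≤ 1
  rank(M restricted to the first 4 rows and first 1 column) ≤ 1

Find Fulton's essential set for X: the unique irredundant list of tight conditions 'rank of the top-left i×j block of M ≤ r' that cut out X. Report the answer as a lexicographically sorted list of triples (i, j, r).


The tightest implied rank at each (i,j), from the 3 conditions:

  R[1]: 1  1  1  1
  R[2]: 1  1  2  2
  R[3]: 1  1  2  3
  R[4]: 1  2  3  4

so w = (1, 3, 4, 2).

ℓ(w)=2; the 1 essential cell (i,j,r):

[(3, 2, 1)]


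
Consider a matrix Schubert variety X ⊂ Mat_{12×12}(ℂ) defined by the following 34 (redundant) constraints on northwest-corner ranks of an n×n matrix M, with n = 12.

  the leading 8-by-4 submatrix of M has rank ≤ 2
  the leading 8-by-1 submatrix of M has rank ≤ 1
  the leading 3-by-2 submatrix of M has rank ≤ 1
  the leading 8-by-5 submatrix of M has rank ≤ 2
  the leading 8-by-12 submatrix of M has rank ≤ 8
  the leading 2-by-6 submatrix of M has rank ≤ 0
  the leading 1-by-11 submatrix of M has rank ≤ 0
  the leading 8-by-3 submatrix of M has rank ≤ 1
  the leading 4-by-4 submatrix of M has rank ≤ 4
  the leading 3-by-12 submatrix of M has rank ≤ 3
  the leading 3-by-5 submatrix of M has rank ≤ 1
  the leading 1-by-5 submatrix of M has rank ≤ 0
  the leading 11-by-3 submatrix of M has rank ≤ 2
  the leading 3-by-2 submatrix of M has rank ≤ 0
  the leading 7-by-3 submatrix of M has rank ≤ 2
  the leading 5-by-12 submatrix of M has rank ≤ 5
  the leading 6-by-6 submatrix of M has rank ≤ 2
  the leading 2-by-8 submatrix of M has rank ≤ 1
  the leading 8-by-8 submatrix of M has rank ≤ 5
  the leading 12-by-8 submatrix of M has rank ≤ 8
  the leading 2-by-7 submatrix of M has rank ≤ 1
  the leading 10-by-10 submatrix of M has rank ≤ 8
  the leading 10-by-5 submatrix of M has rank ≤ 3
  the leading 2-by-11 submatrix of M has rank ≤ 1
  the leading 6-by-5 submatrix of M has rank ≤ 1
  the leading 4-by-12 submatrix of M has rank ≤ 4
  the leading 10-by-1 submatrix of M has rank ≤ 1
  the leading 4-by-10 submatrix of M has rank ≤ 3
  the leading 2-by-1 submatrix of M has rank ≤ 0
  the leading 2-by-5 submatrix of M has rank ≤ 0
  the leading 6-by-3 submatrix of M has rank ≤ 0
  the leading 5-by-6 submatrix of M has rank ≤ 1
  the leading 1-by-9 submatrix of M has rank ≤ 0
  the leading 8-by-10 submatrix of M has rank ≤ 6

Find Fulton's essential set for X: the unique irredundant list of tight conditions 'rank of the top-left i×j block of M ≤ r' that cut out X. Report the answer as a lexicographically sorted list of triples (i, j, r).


Reconstructing r_w from the 34 given conditions:

  row 1: 0  0  0  0  0  0  0  0  0  0  0  1
  row 2: 0  0  0  0  0  0  1  1  1  1  1  2
  row 3: 0  0  0  1  1  1  2  2  2  2  2  3
  row 4: 0  0  0  1  1  1  2  3  3  3  3  4
  row 5: 0  0  0  1  1  1  2  3  4  4  4  5
  row 6: 0  0  0  1  1  2  3  4  5  5  5  6
  row 7: 1  1  1  2  2  3  4  5  6  6  6  7
  row 8: 1  1  1  2  2  3  4  5  6  6  7  8
  row 9: 1  2  2  3  3  4  5  6  7  7  8  9
  row 10: 1  2  2  3  3  4  5  6  7  8  9  10
  row 11: 1  2  2  3  4  5  6  7  8  9  10  11
  row 12: 1  2  3  4  5  6  7  8  9  10  11  12

giving w = (12, 7, 4, 8, 9, 6, 1, 11, 2, 10, 5, 3) via Δ²R.

10 SE-corners of the 41-cell Rothe diagram give Ess(w):

[(1, 11, 0), (2, 6, 0), (5, 6, 1), (6, 3, 0), (6, 5, 1), (8, 3, 1), (8, 5, 2), (8, 10, 6), (10, 5, 3), (11, 3, 2)]


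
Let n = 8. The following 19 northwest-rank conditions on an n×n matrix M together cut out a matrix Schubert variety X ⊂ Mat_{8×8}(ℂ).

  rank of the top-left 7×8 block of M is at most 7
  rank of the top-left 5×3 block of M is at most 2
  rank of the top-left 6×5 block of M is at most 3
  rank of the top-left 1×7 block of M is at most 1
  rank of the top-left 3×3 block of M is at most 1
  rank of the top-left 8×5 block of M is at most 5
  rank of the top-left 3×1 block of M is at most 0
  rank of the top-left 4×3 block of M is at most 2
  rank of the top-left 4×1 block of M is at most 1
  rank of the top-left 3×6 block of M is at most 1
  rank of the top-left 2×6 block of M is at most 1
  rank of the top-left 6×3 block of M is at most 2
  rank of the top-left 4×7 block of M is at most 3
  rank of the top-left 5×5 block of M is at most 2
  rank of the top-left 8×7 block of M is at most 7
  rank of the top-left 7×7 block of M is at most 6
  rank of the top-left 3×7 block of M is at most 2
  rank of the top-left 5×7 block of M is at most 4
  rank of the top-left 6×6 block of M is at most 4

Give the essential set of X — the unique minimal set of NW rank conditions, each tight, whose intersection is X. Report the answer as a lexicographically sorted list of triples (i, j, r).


Recovering R(i,j) via the rank-extension bound from the 19 conditions:

  0, 1, 1, 1, 1, 1, 1, 1
  0, 1, 1, 1, 1, 1, 2, 2
  0, 1, 1, 1, 1, 1, 2, 3
  1, 2, 2, 2, 2, 2, 3, 4
  1, 2, 2, 2, 2, 3, 4, 5
  1, 2, 2, 3, 3, 4, 5, 6
  1, 2, 3, 4, 4, 5, 6, 7
  1, 2, 3, 4, 5, 6, 7, 8

second differences of R give the permutation w = (2, 7, 8, 1, 6, 4, 3, 5).

ℓ(w)=15; the 4 essential cells (i,j,r):

[(3, 1, 0), (3, 6, 1), (5, 5, 2), (6, 3, 2)]


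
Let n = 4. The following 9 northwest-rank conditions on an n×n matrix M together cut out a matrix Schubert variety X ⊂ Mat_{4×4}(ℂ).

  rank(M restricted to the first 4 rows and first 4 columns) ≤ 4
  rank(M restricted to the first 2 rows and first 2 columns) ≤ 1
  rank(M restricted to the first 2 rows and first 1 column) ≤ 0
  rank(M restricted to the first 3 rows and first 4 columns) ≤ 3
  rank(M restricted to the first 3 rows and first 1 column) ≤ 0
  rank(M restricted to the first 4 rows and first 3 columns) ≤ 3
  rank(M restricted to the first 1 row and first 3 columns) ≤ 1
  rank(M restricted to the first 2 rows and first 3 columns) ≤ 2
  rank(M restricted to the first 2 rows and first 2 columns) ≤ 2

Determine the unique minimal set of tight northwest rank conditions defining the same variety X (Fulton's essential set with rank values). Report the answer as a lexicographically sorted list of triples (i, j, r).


Rank table r_w(4×4) implied by the 9 constraints:

  R[1]: 0, 1, 1, 1
  R[2]: 0, 1, 2, 2
  R[3]: 0, 1, 2, 3
  R[4]: 1, 2, 3, 4

the unique w with this rank table is (2, 3, 4, 1).

Rothe diagram D(w) (3 cells), 1 SE-corner (essential condition):

[(3, 1, 0)]


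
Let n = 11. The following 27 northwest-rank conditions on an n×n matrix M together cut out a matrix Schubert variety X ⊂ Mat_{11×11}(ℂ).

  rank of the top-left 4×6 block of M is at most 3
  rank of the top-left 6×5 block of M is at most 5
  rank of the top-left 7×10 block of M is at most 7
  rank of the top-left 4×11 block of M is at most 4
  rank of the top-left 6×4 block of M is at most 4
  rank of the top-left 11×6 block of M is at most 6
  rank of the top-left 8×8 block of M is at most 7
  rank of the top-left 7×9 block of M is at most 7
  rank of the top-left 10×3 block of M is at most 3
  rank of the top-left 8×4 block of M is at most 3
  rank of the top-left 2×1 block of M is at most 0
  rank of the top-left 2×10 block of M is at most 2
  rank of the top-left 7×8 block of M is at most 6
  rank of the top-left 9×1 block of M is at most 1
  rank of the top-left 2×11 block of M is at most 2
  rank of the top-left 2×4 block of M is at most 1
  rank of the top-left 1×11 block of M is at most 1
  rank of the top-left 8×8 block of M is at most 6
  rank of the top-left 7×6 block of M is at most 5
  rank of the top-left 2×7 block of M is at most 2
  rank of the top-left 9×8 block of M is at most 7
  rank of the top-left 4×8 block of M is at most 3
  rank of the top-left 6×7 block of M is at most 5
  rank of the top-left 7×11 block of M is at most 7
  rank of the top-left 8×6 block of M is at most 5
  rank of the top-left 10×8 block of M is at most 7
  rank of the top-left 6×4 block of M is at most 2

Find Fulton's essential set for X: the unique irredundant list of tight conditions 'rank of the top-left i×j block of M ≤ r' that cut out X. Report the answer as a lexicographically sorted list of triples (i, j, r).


Rank table r_w(11×11) implied by the 27 constraints:

  0 1 1 1 1 1 1 1 1 1 1
  0 1 1 1 2 2 2 2 2 2 2
  1 2 2 2 3 3 3 3 3 3 3
  1 2 2 2 3 3 3 3 4 4 4
  1 2 2 2 3 4 4 4 5 5 5
  1 2 2 2 3 4 5 5 6 6 6
  1 2 3 3 4 5 6 6 7 7 7
  1 2 3 3 4 5 6 6 7 8 8
  1 2 3 4 5 6 7 7 8 9 9
  1 2 3 4 5 6 7 7 8 9 10
  1 2 3 4 5 6 7 8 9 10 11

hence w(1..11) = (2, 5, 1, 9, 6, 7, 3, 10, 4, 11, 8).

Rothe diagram D(w) (16 cells), 7 SE-corners (essential conditions):

[(2, 1, 0), (2, 4, 1), (4, 8, 3), (6, 4, 2), (8, 4, 3), (8, 8, 6), (10, 8, 7)]


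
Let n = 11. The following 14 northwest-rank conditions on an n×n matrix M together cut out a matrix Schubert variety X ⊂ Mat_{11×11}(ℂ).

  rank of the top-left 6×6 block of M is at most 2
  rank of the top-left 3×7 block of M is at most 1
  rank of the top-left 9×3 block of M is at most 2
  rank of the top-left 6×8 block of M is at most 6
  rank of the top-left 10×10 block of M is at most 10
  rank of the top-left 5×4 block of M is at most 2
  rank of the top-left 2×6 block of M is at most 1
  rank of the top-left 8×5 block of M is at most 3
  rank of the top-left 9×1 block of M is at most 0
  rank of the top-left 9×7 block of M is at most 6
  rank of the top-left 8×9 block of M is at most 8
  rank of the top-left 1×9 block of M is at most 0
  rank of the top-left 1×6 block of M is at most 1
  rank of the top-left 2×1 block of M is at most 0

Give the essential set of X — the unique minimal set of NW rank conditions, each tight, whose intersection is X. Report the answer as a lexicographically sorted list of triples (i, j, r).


Computing R[i][j] = min implied NW-rank bound (n=11, 14 conditions):

  row 1: 0, 0, 0, 0, 0, 0, 0, 0, 0, 1, 1
  row 2: 0, 1, 1, 1, 1, 1, 1, 1, 1, 2, 2
  row 3: 0, 1, 1, 1, 1, 1, 1, 2, 2, 3, 3
  row 4: 0, 1, 2, 2, 2, 2, 2, 3, 3, 4, 4
  row 5: 0, 1, 2, 2, 2, 2, 3, 4, 4, 5, 5
  row 6: 0, 1, 2, 2, 2, 2, 3, 4, 5, 6, 6
  row 7: 0, 1, 2, 3, 3, 3, 4, 5, 6, 7, 7
  row 8: 0, 1, 2, 3, 3, 4, 5, 6, 7, 8, 8
  row 9: 0, 1, 2, 3, 4, 5, 6, 7, 8, 9, 9
  row 10: 1, 2, 3, 4, 5, 6, 7, 8, 9, 10, 10
  row 11: 1, 2, 3, 4, 5, 6, 7, 8, 9, 10, 11

the unique w with this rank table is (10, 2, 8, 3, 7, 9, 4, 6, 5, 1, 11).

5 SE-corners of the 29-cell Rothe diagram give Ess(w):

[(1, 9, 0), (3, 7, 1), (6, 6, 2), (8, 5, 3), (9, 1, 0)]


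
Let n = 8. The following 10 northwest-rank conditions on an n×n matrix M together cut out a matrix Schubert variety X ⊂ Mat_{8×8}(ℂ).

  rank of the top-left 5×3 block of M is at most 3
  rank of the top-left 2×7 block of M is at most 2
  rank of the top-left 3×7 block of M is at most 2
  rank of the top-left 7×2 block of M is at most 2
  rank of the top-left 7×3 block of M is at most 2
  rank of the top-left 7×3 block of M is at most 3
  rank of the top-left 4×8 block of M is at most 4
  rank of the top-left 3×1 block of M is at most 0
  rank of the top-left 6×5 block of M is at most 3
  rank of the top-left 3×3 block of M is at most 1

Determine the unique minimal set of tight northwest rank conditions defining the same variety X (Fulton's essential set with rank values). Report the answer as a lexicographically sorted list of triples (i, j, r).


Computing R[i][j] = min implied NW-rank bound (n=8, 10 conditions):

  i=1: 0 | 1 | 1 | 1 | 1 | 1 | 1 | 1
  i=2: 0 | 1 | 1 | 2 | 2 | 2 | 2 | 2
  i=3: 0 | 1 | 1 | 2 | 2 | 2 | 2 | 3
  i=4: 1 | 2 | 2 | 3 | 3 | 3 | 3 | 4
  i=5: 1 | 2 | 2 | 3 | 3 | 4 | 4 | 5
  i=6: 1 | 2 | 2 | 3 | 3 | 4 | 5 | 6
  i=7: 1 | 2 | 2 | 3 | 4 | 5 | 6 | 7
  i=8: 1 | 2 | 3 | 4 | 5 | 6 | 7 | 8

the unique w with this rank table is (2, 4, 8, 1, 6, 7, 5, 3).

Rothe diagram D(w) (13 cells), 5 SE-corners (essential conditions):

[(3, 1, 0), (3, 3, 1), (3, 7, 2), (6, 5, 3), (7, 3, 2)]


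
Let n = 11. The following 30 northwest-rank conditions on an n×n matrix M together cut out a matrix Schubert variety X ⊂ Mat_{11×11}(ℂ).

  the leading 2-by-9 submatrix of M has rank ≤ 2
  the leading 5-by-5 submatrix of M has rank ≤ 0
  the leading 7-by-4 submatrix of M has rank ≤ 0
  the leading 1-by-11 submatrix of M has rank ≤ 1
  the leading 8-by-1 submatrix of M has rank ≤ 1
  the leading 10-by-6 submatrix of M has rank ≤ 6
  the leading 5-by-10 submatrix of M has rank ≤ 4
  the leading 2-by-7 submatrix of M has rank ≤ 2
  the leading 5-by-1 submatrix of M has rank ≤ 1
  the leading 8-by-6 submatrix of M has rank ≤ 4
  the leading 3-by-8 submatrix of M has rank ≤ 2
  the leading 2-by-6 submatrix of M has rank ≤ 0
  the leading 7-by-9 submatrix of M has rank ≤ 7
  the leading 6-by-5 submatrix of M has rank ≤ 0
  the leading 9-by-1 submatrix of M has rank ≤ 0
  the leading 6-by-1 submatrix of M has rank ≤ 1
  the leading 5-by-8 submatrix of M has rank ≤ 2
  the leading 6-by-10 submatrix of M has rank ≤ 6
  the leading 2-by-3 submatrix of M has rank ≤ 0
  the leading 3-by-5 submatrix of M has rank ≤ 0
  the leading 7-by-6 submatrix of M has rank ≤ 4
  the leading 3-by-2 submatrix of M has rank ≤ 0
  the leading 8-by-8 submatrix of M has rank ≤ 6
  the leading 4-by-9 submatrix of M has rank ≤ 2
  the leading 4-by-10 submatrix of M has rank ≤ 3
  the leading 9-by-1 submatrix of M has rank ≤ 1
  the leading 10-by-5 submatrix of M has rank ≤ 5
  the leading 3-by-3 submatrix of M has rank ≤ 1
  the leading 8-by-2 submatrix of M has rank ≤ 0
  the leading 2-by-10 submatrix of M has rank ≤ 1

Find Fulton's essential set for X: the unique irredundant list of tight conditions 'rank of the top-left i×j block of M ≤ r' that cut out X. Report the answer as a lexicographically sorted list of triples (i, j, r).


Rank table r_w(11×11) implied by the 30 constraints:

  i=1: 0 | 0 | 0 | 0 | 0 | 0 | 1 | 1 | 1 | 1 | 1
  i=2: 0 | 0 | 0 | 0 | 0 | 0 | 1 | 1 | 1 | 1 | 2
  i=3: 0 | 0 | 0 | 0 | 0 | 1 | 2 | 2 | 2 | 2 | 3
  i=4: 0 | 0 | 0 | 0 | 0 | 1 | 2 | 2 | 2 | 3 | 4
  i=5: 0 | 0 | 0 | 0 | 0 | 1 | 2 | 2 | 3 | 4 | 5
  i=6: 0 | 0 | 0 | 0 | 0 | 1 | 2 | 3 | 4 | 5 | 6
  i=7: 0 | 0 | 0 | 0 | 1 | 2 | 3 | 4 | 5 | 6 | 7
  i=8: 0 | 0 | 1 | 1 | 2 | 3 | 4 | 5 | 6 | 7 | 8
  i=9: 0 | 1 | 2 | 2 | 3 | 4 | 5 | 6 | 7 | 8 | 9
  i=10: 1 | 2 | 3 | 3 | 4 | 5 | 6 | 7 | 8 | 9 | 10
  i=11: 1 | 2 | 3 | 4 | 5 | 6 | 7 | 8 | 9 | 10 | 11

second differences of R give the permutation w = (7, 11, 6, 10, 9, 8, 5, 3, 2, 1, 4).

ℓ(w)=45; the 8 essential cells (i,j,r):

[(2, 6, 0), (2, 10, 1), (4, 9, 2), (5, 8, 2), (6, 5, 0), (7, 4, 0), (8, 2, 0), (9, 1, 0)]


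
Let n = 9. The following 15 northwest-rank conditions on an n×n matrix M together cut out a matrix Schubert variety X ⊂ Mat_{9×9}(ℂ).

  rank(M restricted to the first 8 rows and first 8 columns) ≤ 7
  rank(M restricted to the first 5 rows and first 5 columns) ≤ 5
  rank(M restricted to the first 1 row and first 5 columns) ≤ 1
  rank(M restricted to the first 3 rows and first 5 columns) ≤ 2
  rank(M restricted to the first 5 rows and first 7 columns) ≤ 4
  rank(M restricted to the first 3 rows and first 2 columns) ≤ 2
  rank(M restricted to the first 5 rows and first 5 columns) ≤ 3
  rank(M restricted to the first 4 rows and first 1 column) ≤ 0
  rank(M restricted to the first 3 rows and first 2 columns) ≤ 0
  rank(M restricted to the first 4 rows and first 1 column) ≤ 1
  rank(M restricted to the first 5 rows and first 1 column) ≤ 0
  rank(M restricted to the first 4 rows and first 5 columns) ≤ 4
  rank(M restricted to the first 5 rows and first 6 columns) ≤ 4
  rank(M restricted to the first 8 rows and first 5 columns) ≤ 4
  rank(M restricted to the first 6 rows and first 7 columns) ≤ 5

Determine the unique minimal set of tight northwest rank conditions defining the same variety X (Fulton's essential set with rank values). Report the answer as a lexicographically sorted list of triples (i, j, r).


Reconstructing r_w from the 15 given conditions:

  i=1: 0 | 0 | 1 | 1 | 1 | 1 | 1 | 1 | 1
  i=2: 0 | 0 | 1 | 2 | 2 | 2 | 2 | 2 | 2
  i=3: 0 | 0 | 1 | 2 | 2 | 3 | 3 | 3 | 3
  i=4: 0 | 1 | 2 | 3 | 3 | 4 | 4 | 4 | 4
  i=5: 0 | 1 | 2 | 3 | 3 | 4 | 4 | 5 | 5
  i=6: 1 | 2 | 3 | 4 | 4 | 5 | 5 | 6 | 6
  i=7: 1 | 2 | 3 | 4 | 4 | 5 | 6 | 7 | 7
  i=8: 1 | 2 | 3 | 4 | 4 | 5 | 6 | 7 | 8
  i=9: 1 | 2 | 3 | 4 | 5 | 6 | 7 | 8 | 9

so w = (3, 4, 6, 2, 8, 1, 7, 9, 5).

Fulton essential set (6 of the 13 Rothe cells):

[(3, 2, 0), (3, 5, 2), (5, 1, 0), (5, 5, 3), (5, 7, 4), (8, 5, 4)]


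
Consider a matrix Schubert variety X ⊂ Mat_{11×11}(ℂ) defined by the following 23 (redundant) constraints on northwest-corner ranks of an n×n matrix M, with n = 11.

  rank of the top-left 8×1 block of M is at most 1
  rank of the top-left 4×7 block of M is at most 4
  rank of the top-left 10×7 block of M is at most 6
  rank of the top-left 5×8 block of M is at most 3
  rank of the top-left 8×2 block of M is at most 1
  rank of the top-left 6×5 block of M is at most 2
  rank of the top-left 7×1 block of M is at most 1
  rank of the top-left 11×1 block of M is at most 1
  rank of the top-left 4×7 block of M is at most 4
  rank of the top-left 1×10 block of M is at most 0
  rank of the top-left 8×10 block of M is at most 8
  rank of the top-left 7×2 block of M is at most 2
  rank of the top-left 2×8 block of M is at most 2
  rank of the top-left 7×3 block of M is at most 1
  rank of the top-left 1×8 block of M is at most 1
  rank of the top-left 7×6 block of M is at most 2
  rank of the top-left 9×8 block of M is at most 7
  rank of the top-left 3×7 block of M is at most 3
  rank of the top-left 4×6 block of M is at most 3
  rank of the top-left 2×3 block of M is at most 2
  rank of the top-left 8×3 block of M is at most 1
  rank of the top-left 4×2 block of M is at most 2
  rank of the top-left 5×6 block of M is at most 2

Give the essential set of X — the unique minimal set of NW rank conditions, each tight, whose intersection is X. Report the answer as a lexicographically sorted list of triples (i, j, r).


Propagating the 23 rank bounds to every northwest block:

  0 | 0 | 0 | 0 | 0 | 0 | 0 | 0 | 0 | 0 | 1
  1 | 1 | 1 | 1 | 1 | 1 | 1 | 1 | 1 | 1 | 2
  1 | 1 | 1 | 2 | 2 | 2 | 2 | 2 | 2 | 2 | 3
  1 | 1 | 1 | 2 | 2 | 2 | 3 | 3 | 3 | 3 | 4
  1 | 1 | 1 | 2 | 2 | 2 | 3 | 3 | 4 | 4 | 5
  1 | 1 | 1 | 2 | 2 | 2 | 3 | 4 | 5 | 5 | 6
  1 | 1 | 1 | 2 | 2 | 2 | 3 | 4 | 5 | 6 | 7
  1 | 1 | 1 | 2 | 3 | 3 | 4 | 5 | 6 | 7 | 8
  1 | 2 | 2 | 3 | 4 | 4 | 5 | 6 | 7 | 8 | 9
  1 | 2 | 3 | 4 | 5 | 5 | 6 | 7 | 8 | 9 | 10
  1 | 2 | 3 | 4 | 5 | 6 | 7 | 8 | 9 | 10 | 11

giving w = (11, 1, 4, 7, 9, 8, 10, 5, 2, 3, 6) via Δ²R.

4 SE-corners of the 31-cell Rothe diagram give Ess(w):

[(1, 10, 0), (5, 8, 3), (7, 6, 2), (8, 3, 1)]


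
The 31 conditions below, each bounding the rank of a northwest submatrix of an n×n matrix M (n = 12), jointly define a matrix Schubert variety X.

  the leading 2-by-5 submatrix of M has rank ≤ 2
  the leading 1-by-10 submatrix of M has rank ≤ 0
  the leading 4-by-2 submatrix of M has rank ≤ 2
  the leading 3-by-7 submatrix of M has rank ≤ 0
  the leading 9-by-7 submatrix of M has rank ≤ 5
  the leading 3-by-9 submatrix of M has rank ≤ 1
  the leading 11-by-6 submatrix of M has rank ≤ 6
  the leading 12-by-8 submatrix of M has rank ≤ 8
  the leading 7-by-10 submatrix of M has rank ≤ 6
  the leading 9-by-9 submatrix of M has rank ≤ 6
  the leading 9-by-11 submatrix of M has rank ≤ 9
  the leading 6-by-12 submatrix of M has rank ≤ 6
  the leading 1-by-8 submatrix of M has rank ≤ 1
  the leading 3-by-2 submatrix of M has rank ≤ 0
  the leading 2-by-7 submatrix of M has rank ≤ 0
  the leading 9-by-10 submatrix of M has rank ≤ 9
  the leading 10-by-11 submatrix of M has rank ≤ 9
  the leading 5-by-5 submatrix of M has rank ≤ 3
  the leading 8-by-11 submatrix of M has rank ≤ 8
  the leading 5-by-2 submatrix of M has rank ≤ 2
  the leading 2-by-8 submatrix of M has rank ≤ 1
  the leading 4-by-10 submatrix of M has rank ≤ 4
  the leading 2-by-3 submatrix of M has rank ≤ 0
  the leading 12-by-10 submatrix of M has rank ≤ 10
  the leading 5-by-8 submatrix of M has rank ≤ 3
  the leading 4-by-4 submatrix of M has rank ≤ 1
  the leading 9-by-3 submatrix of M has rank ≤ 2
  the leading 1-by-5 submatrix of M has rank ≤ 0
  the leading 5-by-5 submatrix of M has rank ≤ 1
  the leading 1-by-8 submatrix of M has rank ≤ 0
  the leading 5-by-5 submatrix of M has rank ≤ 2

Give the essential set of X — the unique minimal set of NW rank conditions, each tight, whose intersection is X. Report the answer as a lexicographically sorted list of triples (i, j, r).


Recovering R(i,j) via the rank-extension bound from the 31 conditions:

  0 | 0 | 0 | 0 | 0 | 0 | 0 | 0 | 0 | 0 | 1 | 1
  0 | 0 | 0 | 0 | 0 | 0 | 0 | 1 | 1 | 1 | 2 | 2
  0 | 0 | 0 | 0 | 0 | 0 | 0 | 1 | 1 | 2 | 3 | 3
  1 | 1 | 1 | 1 | 1 | 1 | 1 | 2 | 2 | 3 | 4 | 4
  1 | 1 | 1 | 1 | 1 | 2 | 2 | 3 | 3 | 4 | 5 | 5
  1 | 2 | 2 | 2 | 2 | 3 | 3 | 4 | 4 | 5 | 6 | 6
  1 | 2 | 2 | 3 | 3 | 4 | 4 | 5 | 5 | 6 | 7 | 7
  1 | 2 | 2 | 3 | 4 | 5 | 5 | 6 | 6 | 7 | 8 | 8
  1 | 2 | 2 | 3 | 4 | 5 | 5 | 6 | 6 | 7 | 8 | 9
  1 | 2 | 3 | 4 | 5 | 6 | 6 | 7 | 7 | 8 | 9 | 10
  1 | 2 | 3 | 4 | 5 | 6 | 7 | 8 | 8 | 9 | 10 | 11
  1 | 2 | 3 | 4 | 5 | 6 | 7 | 8 | 9 | 10 | 11 | 12

reading off 1-entries of Δ²R: w = (11, 8, 10, 1, 6, 2, 4, 5, 12, 3, 7, 9).

|D(w)|=34, |Ess(w)|=7:

[(1, 10, 0), (3, 7, 0), (3, 9, 1), (5, 5, 1), (9, 3, 2), (9, 7, 5), (9, 9, 6)]


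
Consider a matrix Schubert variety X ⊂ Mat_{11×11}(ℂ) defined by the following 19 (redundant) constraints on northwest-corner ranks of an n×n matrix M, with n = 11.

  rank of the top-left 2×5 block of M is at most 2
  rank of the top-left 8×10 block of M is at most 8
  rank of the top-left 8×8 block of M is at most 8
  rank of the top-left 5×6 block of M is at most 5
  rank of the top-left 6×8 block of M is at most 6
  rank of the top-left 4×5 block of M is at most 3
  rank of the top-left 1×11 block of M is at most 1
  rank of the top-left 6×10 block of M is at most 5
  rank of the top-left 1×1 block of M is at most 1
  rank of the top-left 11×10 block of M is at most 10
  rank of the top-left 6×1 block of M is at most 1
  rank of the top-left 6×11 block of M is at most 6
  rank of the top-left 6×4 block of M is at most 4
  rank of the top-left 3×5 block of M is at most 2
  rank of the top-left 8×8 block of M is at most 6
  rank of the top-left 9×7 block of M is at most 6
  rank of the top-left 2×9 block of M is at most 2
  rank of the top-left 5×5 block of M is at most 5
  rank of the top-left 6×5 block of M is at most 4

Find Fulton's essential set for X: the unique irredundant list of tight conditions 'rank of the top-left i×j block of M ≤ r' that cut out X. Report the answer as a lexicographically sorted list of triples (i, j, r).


Computing R[i][j] = min implied NW-rank bound (n=11, 19 conditions):

  1 | 1 | 1 | 1 | 1 | 1 | 1 | 1 | 1 | 1 | 1
  1 | 2 | 2 | 2 | 2 | 2 | 2 | 2 | 2 | 2 | 2
  1 | 2 | 2 | 2 | 2 | 3 | 3 | 3 | 3 | 3 | 3
  1 | 2 | 3 | 3 | 3 | 4 | 4 | 4 | 4 | 4 | 4
  1 | 2 | 3 | 4 | 4 | 5 | 5 | 5 | 5 | 5 | 5
  1 | 2 | 3 | 4 | 4 | 5 | 5 | 5 | 5 | 5 | 6
  1 | 2 | 3 | 4 | 5 | 6 | 6 | 6 | 6 | 6 | 7
  1 | 2 | 3 | 4 | 5 | 6 | 6 | 6 | 7 | 7 | 8
  1 | 2 | 3 | 4 | 5 | 6 | 6 | 7 | 8 | 8 | 9
  1 | 2 | 3 | 4 | 5 | 6 | 7 | 8 | 9 | 9 | 10
  1 | 2 | 3 | 4 | 5 | 6 | 7 | 8 | 9 | 10 | 11

second differences of R give the permutation w = (1, 2, 6, 3, 4, 11, 5, 9, 8, 7, 10).

|D(w)|=11, |Ess(w)|=5:

[(3, 5, 2), (6, 5, 4), (6, 10, 5), (8, 8, 6), (9, 7, 6)]


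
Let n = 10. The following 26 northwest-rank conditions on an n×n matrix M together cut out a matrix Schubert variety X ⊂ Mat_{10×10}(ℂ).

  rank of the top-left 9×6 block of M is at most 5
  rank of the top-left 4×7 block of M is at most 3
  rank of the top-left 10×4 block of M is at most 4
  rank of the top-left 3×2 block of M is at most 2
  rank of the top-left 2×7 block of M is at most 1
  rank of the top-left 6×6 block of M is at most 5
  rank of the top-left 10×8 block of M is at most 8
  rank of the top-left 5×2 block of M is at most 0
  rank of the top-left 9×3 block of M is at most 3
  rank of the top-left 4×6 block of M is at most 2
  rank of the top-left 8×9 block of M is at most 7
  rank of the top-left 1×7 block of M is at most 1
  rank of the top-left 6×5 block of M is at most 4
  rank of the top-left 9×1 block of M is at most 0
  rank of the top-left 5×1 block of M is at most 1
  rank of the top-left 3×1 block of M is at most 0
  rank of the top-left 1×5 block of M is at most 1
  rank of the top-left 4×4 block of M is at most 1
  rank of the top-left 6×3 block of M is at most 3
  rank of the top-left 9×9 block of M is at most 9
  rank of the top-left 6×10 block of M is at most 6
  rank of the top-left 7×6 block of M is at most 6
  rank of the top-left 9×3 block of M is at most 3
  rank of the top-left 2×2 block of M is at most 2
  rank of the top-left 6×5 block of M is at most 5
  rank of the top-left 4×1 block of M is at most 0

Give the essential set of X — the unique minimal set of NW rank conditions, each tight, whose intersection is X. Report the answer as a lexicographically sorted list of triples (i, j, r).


Rank table r_w(10×10) implied by the 26 constraints:

  0  0  1  1  1  1  1  1  1  1
  0  0  1  1  1  1  1  2  2  2
  0  0  1  1  2  2  2  3  3  3
  0  0  1  1  2  2  3  4  4  4
  0  0  1  2  3  3  4  5  5  5
  0  1  2  3  4  4  5  6  6  6
  0  1  2  3  4  5  6  7  7  7
  0  1  2  3  4  5  6  7  7  8
  0  1  2  3  4  5  6  7  8  9
  1  2  3  4  5  6  7  8  9  10

giving w = (3, 8, 5, 7, 4, 2, 6, 10, 9, 1) via Δ²R.

Rothe diagram D(w) (22 cells), 6 SE-corners (essential conditions):

[(2, 7, 1), (4, 4, 1), (4, 6, 2), (5, 2, 0), (8, 9, 7), (9, 1, 0)]
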